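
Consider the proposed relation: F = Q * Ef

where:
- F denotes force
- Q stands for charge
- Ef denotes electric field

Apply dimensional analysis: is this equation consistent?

Yes

F (force) has dimensions [L M T^-2].
Q (charge) has dimensions [I T].
Ef (electric field) has dimensions [I^-1 L M T^-3].

Left side: [L M T^-2]
Right side: [L M T^-2]

Both sides have the same dimensions, so the equation is dimensionally consistent.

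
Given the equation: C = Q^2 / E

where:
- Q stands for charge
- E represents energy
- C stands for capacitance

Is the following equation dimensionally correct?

Yes

Q (charge) has dimensions [I T].
E (energy) has dimensions [L^2 M T^-2].
C (capacitance) has dimensions [I^2 L^-2 M^-1 T^4].

Left side: [I^2 L^-2 M^-1 T^4]
Right side: [I^2 L^-2 M^-1 T^4]

Both sides have the same dimensions, so the equation is dimensionally consistent.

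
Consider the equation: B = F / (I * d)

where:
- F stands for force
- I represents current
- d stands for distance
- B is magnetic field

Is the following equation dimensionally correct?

Yes

F (force) has dimensions [L M T^-2].
I (current) has dimensions [I].
d (distance) has dimensions [L].
B (magnetic field) has dimensions [I^-1 M T^-2].

Left side: [I^-1 M T^-2]
Right side: [I^-1 M T^-2]

Both sides have the same dimensions, so the equation is dimensionally consistent.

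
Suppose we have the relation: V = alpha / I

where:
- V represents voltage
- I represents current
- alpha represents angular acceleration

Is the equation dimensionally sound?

No

V (voltage) has dimensions [I^-1 L^2 M T^-3].
I (current) has dimensions [I].
alpha (angular acceleration) has dimensions [T^-2].

Left side: [I^-1 L^2 M T^-3]
Right side: [I^-1 T^-2]

The two sides have different dimensions, so the equation is NOT dimensionally consistent.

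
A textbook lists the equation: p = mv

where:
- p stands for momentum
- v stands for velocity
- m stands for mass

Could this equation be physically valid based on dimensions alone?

Yes

p (momentum) has dimensions [L M T^-1].
v (velocity) has dimensions [L T^-1].
m (mass) has dimensions [M].

Left side: [L M T^-1]
Right side: [L M T^-1]

Both sides have the same dimensions, so the equation is dimensionally consistent.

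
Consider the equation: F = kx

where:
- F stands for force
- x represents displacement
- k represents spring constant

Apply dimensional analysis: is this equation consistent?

Yes

F (force) has dimensions [L M T^-2].
x (displacement) has dimensions [L].
k (spring constant) has dimensions [M T^-2].

Left side: [L M T^-2]
Right side: [L M T^-2]

Both sides have the same dimensions, so the equation is dimensionally consistent.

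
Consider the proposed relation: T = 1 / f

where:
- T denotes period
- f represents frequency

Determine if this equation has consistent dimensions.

Yes

T (period) has dimensions [T].
f (frequency) has dimensions [T^-1].

Left side: [T]
Right side: [T]

Both sides have the same dimensions, so the equation is dimensionally consistent.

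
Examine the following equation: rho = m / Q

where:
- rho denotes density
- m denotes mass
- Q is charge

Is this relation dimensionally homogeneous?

No

rho (density) has dimensions [L^-3 M].
m (mass) has dimensions [M].
Q (charge) has dimensions [I T].

Left side: [L^-3 M]
Right side: [I^-1 M T^-1]

The two sides have different dimensions, so the equation is NOT dimensionally consistent.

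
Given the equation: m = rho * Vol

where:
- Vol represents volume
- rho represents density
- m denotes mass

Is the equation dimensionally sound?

Yes

Vol (volume) has dimensions [L^3].
rho (density) has dimensions [L^-3 M].
m (mass) has dimensions [M].

Left side: [M]
Right side: [M]

Both sides have the same dimensions, so the equation is dimensionally consistent.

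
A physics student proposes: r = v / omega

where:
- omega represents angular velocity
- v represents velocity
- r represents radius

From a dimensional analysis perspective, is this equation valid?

Yes

omega (angular velocity) has dimensions [T^-1].
v (velocity) has dimensions [L T^-1].
r (radius) has dimensions [L].

Left side: [L]
Right side: [L]

Both sides have the same dimensions, so the equation is dimensionally consistent.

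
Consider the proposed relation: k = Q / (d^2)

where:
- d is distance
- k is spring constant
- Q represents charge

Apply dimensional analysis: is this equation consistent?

No

d (distance) has dimensions [L].
k (spring constant) has dimensions [M T^-2].
Q (charge) has dimensions [I T].

Left side: [M T^-2]
Right side: [I L^-2 T]

The two sides have different dimensions, so the equation is NOT dimensionally consistent.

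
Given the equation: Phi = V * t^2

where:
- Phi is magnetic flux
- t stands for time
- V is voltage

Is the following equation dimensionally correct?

No

Phi (magnetic flux) has dimensions [I^-1 L^2 M T^-2].
t (time) has dimensions [T].
V (voltage) has dimensions [I^-1 L^2 M T^-3].

Left side: [I^-1 L^2 M T^-2]
Right side: [I^-1 L^2 M T^-1]

The two sides have different dimensions, so the equation is NOT dimensionally consistent.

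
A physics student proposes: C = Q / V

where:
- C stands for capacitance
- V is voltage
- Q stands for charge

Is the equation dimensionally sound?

Yes

C (capacitance) has dimensions [I^2 L^-2 M^-1 T^4].
V (voltage) has dimensions [I^-1 L^2 M T^-3].
Q (charge) has dimensions [I T].

Left side: [I^2 L^-2 M^-1 T^4]
Right side: [I^2 L^-2 M^-1 T^4]

Both sides have the same dimensions, so the equation is dimensionally consistent.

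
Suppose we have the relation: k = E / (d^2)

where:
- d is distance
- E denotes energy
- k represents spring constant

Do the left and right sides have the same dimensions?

Yes

d (distance) has dimensions [L].
E (energy) has dimensions [L^2 M T^-2].
k (spring constant) has dimensions [M T^-2].

Left side: [M T^-2]
Right side: [M T^-2]

Both sides have the same dimensions, so the equation is dimensionally consistent.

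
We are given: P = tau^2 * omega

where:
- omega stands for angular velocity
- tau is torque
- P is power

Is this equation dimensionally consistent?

No

omega (angular velocity) has dimensions [T^-1].
tau (torque) has dimensions [L^2 M T^-2].
P (power) has dimensions [L^2 M T^-3].

Left side: [L^2 M T^-3]
Right side: [L^4 M^2 T^-5]

The two sides have different dimensions, so the equation is NOT dimensionally consistent.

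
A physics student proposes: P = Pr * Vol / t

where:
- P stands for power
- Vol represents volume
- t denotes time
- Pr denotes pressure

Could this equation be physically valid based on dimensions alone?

Yes

P (power) has dimensions [L^2 M T^-3].
Vol (volume) has dimensions [L^3].
t (time) has dimensions [T].
Pr (pressure) has dimensions [L^-1 M T^-2].

Left side: [L^2 M T^-3]
Right side: [L^2 M T^-3]

Both sides have the same dimensions, so the equation is dimensionally consistent.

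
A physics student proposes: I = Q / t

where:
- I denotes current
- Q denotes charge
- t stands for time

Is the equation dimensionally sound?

Yes

I (current) has dimensions [I].
Q (charge) has dimensions [I T].
t (time) has dimensions [T].

Left side: [I]
Right side: [I]

Both sides have the same dimensions, so the equation is dimensionally consistent.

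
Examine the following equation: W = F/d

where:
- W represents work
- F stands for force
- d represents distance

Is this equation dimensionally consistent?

No

W (work) has dimensions [L^2 M T^-2].
F (force) has dimensions [L M T^-2].
d (distance) has dimensions [L].

Left side: [L^2 M T^-2]
Right side: [M T^-2]

The two sides have different dimensions, so the equation is NOT dimensionally consistent.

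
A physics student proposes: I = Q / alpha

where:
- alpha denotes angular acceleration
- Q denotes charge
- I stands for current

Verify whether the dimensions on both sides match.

No

alpha (angular acceleration) has dimensions [T^-2].
Q (charge) has dimensions [I T].
I (current) has dimensions [I].

Left side: [I]
Right side: [I T^3]

The two sides have different dimensions, so the equation is NOT dimensionally consistent.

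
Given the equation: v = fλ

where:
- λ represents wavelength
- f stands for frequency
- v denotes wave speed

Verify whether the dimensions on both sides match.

Yes

λ (wavelength) has dimensions [L].
f (frequency) has dimensions [T^-1].
v (wave speed) has dimensions [L T^-1].

Left side: [L T^-1]
Right side: [L T^-1]

Both sides have the same dimensions, so the equation is dimensionally consistent.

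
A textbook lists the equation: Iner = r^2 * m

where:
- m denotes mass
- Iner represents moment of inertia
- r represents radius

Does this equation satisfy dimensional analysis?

Yes

m (mass) has dimensions [M].
Iner (moment of inertia) has dimensions [L^2 M].
r (radius) has dimensions [L].

Left side: [L^2 M]
Right side: [L^2 M]

Both sides have the same dimensions, so the equation is dimensionally consistent.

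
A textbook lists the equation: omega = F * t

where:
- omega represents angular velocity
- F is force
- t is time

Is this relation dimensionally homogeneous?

No

omega (angular velocity) has dimensions [T^-1].
F (force) has dimensions [L M T^-2].
t (time) has dimensions [T].

Left side: [T^-1]
Right side: [L M T^-1]

The two sides have different dimensions, so the equation is NOT dimensionally consistent.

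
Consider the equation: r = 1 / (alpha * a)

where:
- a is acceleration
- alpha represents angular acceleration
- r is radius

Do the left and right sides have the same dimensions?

No

a (acceleration) has dimensions [L T^-2].
alpha (angular acceleration) has dimensions [T^-2].
r (radius) has dimensions [L].

Left side: [L]
Right side: [L^-1 T^4]

The two sides have different dimensions, so the equation is NOT dimensionally consistent.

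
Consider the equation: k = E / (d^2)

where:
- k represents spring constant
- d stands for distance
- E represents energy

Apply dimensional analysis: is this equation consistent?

Yes

k (spring constant) has dimensions [M T^-2].
d (distance) has dimensions [L].
E (energy) has dimensions [L^2 M T^-2].

Left side: [M T^-2]
Right side: [M T^-2]

Both sides have the same dimensions, so the equation is dimensionally consistent.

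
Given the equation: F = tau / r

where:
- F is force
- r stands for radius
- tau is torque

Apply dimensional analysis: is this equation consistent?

Yes

F (force) has dimensions [L M T^-2].
r (radius) has dimensions [L].
tau (torque) has dimensions [L^2 M T^-2].

Left side: [L M T^-2]
Right side: [L M T^-2]

Both sides have the same dimensions, so the equation is dimensionally consistent.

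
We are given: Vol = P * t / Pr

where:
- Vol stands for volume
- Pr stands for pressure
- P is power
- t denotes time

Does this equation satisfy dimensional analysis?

Yes

Vol (volume) has dimensions [L^3].
Pr (pressure) has dimensions [L^-1 M T^-2].
P (power) has dimensions [L^2 M T^-3].
t (time) has dimensions [T].

Left side: [L^3]
Right side: [L^3]

Both sides have the same dimensions, so the equation is dimensionally consistent.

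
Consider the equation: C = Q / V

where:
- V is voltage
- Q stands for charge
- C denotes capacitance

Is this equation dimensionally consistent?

Yes

V (voltage) has dimensions [I^-1 L^2 M T^-3].
Q (charge) has dimensions [I T].
C (capacitance) has dimensions [I^2 L^-2 M^-1 T^4].

Left side: [I^2 L^-2 M^-1 T^4]
Right side: [I^2 L^-2 M^-1 T^4]

Both sides have the same dimensions, so the equation is dimensionally consistent.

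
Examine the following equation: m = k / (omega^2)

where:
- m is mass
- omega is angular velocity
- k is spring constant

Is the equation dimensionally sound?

Yes

m (mass) has dimensions [M].
omega (angular velocity) has dimensions [T^-1].
k (spring constant) has dimensions [M T^-2].

Left side: [M]
Right side: [M]

Both sides have the same dimensions, so the equation is dimensionally consistent.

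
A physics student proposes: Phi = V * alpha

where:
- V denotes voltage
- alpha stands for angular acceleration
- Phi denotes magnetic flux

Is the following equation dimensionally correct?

No

V (voltage) has dimensions [I^-1 L^2 M T^-3].
alpha (angular acceleration) has dimensions [T^-2].
Phi (magnetic flux) has dimensions [I^-1 L^2 M T^-2].

Left side: [I^-1 L^2 M T^-2]
Right side: [I^-1 L^2 M T^-5]

The two sides have different dimensions, so the equation is NOT dimensionally consistent.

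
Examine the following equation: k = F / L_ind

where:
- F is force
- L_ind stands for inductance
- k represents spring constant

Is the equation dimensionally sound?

No

F (force) has dimensions [L M T^-2].
L_ind (inductance) has dimensions [I^-2 L^2 M T^-2].
k (spring constant) has dimensions [M T^-2].

Left side: [M T^-2]
Right side: [I^2 L^-1]

The two sides have different dimensions, so the equation is NOT dimensionally consistent.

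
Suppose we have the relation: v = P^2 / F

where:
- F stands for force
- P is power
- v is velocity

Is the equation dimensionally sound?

No

F (force) has dimensions [L M T^-2].
P (power) has dimensions [L^2 M T^-3].
v (velocity) has dimensions [L T^-1].

Left side: [L T^-1]
Right side: [L^3 M T^-4]

The two sides have different dimensions, so the equation is NOT dimensionally consistent.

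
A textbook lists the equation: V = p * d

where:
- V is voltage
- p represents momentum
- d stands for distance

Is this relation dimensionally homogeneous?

No

V (voltage) has dimensions [I^-1 L^2 M T^-3].
p (momentum) has dimensions [L M T^-1].
d (distance) has dimensions [L].

Left side: [I^-1 L^2 M T^-3]
Right side: [L^2 M T^-1]

The two sides have different dimensions, so the equation is NOT dimensionally consistent.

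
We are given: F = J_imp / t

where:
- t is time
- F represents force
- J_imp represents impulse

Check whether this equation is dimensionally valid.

Yes

t (time) has dimensions [T].
F (force) has dimensions [L M T^-2].
J_imp (impulse) has dimensions [L M T^-1].

Left side: [L M T^-2]
Right side: [L M T^-2]

Both sides have the same dimensions, so the equation is dimensionally consistent.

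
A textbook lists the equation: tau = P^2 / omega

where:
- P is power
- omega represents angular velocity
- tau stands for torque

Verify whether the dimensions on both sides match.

No

P (power) has dimensions [L^2 M T^-3].
omega (angular velocity) has dimensions [T^-1].
tau (torque) has dimensions [L^2 M T^-2].

Left side: [L^2 M T^-2]
Right side: [L^4 M^2 T^-5]

The two sides have different dimensions, so the equation is NOT dimensionally consistent.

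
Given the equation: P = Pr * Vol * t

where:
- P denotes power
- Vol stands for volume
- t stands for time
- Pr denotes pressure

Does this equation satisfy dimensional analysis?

No

P (power) has dimensions [L^2 M T^-3].
Vol (volume) has dimensions [L^3].
t (time) has dimensions [T].
Pr (pressure) has dimensions [L^-1 M T^-2].

Left side: [L^2 M T^-3]
Right side: [L^2 M T^-1]

The two sides have different dimensions, so the equation is NOT dimensionally consistent.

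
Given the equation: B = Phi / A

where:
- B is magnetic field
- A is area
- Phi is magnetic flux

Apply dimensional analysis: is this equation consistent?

Yes

B (magnetic field) has dimensions [I^-1 M T^-2].
A (area) has dimensions [L^2].
Phi (magnetic flux) has dimensions [I^-1 L^2 M T^-2].

Left side: [I^-1 M T^-2]
Right side: [I^-1 M T^-2]

Both sides have the same dimensions, so the equation is dimensionally consistent.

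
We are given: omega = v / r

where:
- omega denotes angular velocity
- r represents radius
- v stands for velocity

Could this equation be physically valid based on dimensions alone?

Yes

omega (angular velocity) has dimensions [T^-1].
r (radius) has dimensions [L].
v (velocity) has dimensions [L T^-1].

Left side: [T^-1]
Right side: [T^-1]

Both sides have the same dimensions, so the equation is dimensionally consistent.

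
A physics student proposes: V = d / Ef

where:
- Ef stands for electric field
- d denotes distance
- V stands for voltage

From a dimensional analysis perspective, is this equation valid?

No

Ef (electric field) has dimensions [I^-1 L M T^-3].
d (distance) has dimensions [L].
V (voltage) has dimensions [I^-1 L^2 M T^-3].

Left side: [I^-1 L^2 M T^-3]
Right side: [I M^-1 T^3]

The two sides have different dimensions, so the equation is NOT dimensionally consistent.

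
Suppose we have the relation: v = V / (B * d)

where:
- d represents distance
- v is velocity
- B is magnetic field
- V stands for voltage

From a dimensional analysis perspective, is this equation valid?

Yes

d (distance) has dimensions [L].
v (velocity) has dimensions [L T^-1].
B (magnetic field) has dimensions [I^-1 M T^-2].
V (voltage) has dimensions [I^-1 L^2 M T^-3].

Left side: [L T^-1]
Right side: [L T^-1]

Both sides have the same dimensions, so the equation is dimensionally consistent.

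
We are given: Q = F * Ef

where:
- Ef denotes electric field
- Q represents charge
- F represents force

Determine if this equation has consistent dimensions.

No

Ef (electric field) has dimensions [I^-1 L M T^-3].
Q (charge) has dimensions [I T].
F (force) has dimensions [L M T^-2].

Left side: [I T]
Right side: [I^-1 L^2 M^2 T^-5]

The two sides have different dimensions, so the equation is NOT dimensionally consistent.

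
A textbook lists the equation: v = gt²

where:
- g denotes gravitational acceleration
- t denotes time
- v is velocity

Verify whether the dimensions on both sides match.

No

g (gravitational acceleration) has dimensions [L T^-2].
t (time) has dimensions [T].
v (velocity) has dimensions [L T^-1].

Left side: [L T^-1]
Right side: [L]

The two sides have different dimensions, so the equation is NOT dimensionally consistent.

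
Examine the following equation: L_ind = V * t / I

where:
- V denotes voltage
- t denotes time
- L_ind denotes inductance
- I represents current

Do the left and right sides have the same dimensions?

Yes

V (voltage) has dimensions [I^-1 L^2 M T^-3].
t (time) has dimensions [T].
L_ind (inductance) has dimensions [I^-2 L^2 M T^-2].
I (current) has dimensions [I].

Left side: [I^-2 L^2 M T^-2]
Right side: [I^-2 L^2 M T^-2]

Both sides have the same dimensions, so the equation is dimensionally consistent.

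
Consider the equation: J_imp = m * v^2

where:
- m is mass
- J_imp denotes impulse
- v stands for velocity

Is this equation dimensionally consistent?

No

m (mass) has dimensions [M].
J_imp (impulse) has dimensions [L M T^-1].
v (velocity) has dimensions [L T^-1].

Left side: [L M T^-1]
Right side: [L^2 M T^-2]

The two sides have different dimensions, so the equation is NOT dimensionally consistent.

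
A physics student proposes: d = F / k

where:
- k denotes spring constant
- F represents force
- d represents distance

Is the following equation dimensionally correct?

Yes

k (spring constant) has dimensions [M T^-2].
F (force) has dimensions [L M T^-2].
d (distance) has dimensions [L].

Left side: [L]
Right side: [L]

Both sides have the same dimensions, so the equation is dimensionally consistent.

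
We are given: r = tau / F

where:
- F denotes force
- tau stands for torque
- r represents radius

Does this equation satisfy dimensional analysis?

Yes

F (force) has dimensions [L M T^-2].
tau (torque) has dimensions [L^2 M T^-2].
r (radius) has dimensions [L].

Left side: [L]
Right side: [L]

Both sides have the same dimensions, so the equation is dimensionally consistent.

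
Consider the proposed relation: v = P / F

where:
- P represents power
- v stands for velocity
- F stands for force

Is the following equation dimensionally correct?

Yes

P (power) has dimensions [L^2 M T^-3].
v (velocity) has dimensions [L T^-1].
F (force) has dimensions [L M T^-2].

Left side: [L T^-1]
Right side: [L T^-1]

Both sides have the same dimensions, so the equation is dimensionally consistent.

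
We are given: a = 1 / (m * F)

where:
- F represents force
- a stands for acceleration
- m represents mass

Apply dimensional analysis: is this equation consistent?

No

F (force) has dimensions [L M T^-2].
a (acceleration) has dimensions [L T^-2].
m (mass) has dimensions [M].

Left side: [L T^-2]
Right side: [L^-1 M^-2 T^2]

The two sides have different dimensions, so the equation is NOT dimensionally consistent.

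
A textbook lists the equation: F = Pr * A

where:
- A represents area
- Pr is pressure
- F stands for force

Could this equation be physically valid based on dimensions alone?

Yes

A (area) has dimensions [L^2].
Pr (pressure) has dimensions [L^-1 M T^-2].
F (force) has dimensions [L M T^-2].

Left side: [L M T^-2]
Right side: [L M T^-2]

Both sides have the same dimensions, so the equation is dimensionally consistent.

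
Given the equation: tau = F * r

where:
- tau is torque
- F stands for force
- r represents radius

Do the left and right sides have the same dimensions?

Yes

tau (torque) has dimensions [L^2 M T^-2].
F (force) has dimensions [L M T^-2].
r (radius) has dimensions [L].

Left side: [L^2 M T^-2]
Right side: [L^2 M T^-2]

Both sides have the same dimensions, so the equation is dimensionally consistent.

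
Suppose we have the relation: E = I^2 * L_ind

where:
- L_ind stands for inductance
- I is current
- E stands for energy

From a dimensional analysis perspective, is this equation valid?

Yes

L_ind (inductance) has dimensions [I^-2 L^2 M T^-2].
I (current) has dimensions [I].
E (energy) has dimensions [L^2 M T^-2].

Left side: [L^2 M T^-2]
Right side: [L^2 M T^-2]

Both sides have the same dimensions, so the equation is dimensionally consistent.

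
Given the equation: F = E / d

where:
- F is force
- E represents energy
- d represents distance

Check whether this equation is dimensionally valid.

Yes

F (force) has dimensions [L M T^-2].
E (energy) has dimensions [L^2 M T^-2].
d (distance) has dimensions [L].

Left side: [L M T^-2]
Right side: [L M T^-2]

Both sides have the same dimensions, so the equation is dimensionally consistent.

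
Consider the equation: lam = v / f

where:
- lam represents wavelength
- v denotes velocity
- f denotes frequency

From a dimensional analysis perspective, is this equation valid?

Yes

lam (wavelength) has dimensions [L].
v (velocity) has dimensions [L T^-1].
f (frequency) has dimensions [T^-1].

Left side: [L]
Right side: [L]

Both sides have the same dimensions, so the equation is dimensionally consistent.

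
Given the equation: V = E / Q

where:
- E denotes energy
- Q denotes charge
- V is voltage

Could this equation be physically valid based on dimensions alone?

Yes

E (energy) has dimensions [L^2 M T^-2].
Q (charge) has dimensions [I T].
V (voltage) has dimensions [I^-1 L^2 M T^-3].

Left side: [I^-1 L^2 M T^-3]
Right side: [I^-1 L^2 M T^-3]

Both sides have the same dimensions, so the equation is dimensionally consistent.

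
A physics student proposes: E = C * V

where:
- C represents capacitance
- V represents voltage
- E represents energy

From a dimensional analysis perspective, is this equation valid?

No

C (capacitance) has dimensions [I^2 L^-2 M^-1 T^4].
V (voltage) has dimensions [I^-1 L^2 M T^-3].
E (energy) has dimensions [L^2 M T^-2].

Left side: [L^2 M T^-2]
Right side: [I T]

The two sides have different dimensions, so the equation is NOT dimensionally consistent.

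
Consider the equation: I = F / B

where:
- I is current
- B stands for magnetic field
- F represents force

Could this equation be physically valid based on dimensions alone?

No

I (current) has dimensions [I].
B (magnetic field) has dimensions [I^-1 M T^-2].
F (force) has dimensions [L M T^-2].

Left side: [I]
Right side: [I L]

The two sides have different dimensions, so the equation is NOT dimensionally consistent.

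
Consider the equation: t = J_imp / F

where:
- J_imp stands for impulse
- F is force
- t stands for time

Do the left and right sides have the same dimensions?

Yes

J_imp (impulse) has dimensions [L M T^-1].
F (force) has dimensions [L M T^-2].
t (time) has dimensions [T].

Left side: [T]
Right side: [T]

Both sides have the same dimensions, so the equation is dimensionally consistent.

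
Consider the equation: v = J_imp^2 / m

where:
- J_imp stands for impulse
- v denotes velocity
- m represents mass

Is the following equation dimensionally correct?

No

J_imp (impulse) has dimensions [L M T^-1].
v (velocity) has dimensions [L T^-1].
m (mass) has dimensions [M].

Left side: [L T^-1]
Right side: [L^2 M T^-2]

The two sides have different dimensions, so the equation is NOT dimensionally consistent.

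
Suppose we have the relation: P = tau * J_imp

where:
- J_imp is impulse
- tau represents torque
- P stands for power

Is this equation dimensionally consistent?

No

J_imp (impulse) has dimensions [L M T^-1].
tau (torque) has dimensions [L^2 M T^-2].
P (power) has dimensions [L^2 M T^-3].

Left side: [L^2 M T^-3]
Right side: [L^3 M^2 T^-3]

The two sides have different dimensions, so the equation is NOT dimensionally consistent.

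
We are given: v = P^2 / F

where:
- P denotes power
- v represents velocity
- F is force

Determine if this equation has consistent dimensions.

No

P (power) has dimensions [L^2 M T^-3].
v (velocity) has dimensions [L T^-1].
F (force) has dimensions [L M T^-2].

Left side: [L T^-1]
Right side: [L^3 M T^-4]

The two sides have different dimensions, so the equation is NOT dimensionally consistent.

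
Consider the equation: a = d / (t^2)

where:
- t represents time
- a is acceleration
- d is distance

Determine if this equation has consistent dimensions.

Yes

t (time) has dimensions [T].
a (acceleration) has dimensions [L T^-2].
d (distance) has dimensions [L].

Left side: [L T^-2]
Right side: [L T^-2]

Both sides have the same dimensions, so the equation is dimensionally consistent.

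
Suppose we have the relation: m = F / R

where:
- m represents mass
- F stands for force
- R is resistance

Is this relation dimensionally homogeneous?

No

m (mass) has dimensions [M].
F (force) has dimensions [L M T^-2].
R (resistance) has dimensions [I^-2 L^2 M T^-3].

Left side: [M]
Right side: [I^2 L^-1 T]

The two sides have different dimensions, so the equation is NOT dimensionally consistent.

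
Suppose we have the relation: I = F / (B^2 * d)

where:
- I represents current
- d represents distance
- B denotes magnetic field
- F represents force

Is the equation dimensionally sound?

No

I (current) has dimensions [I].
d (distance) has dimensions [L].
B (magnetic field) has dimensions [I^-1 M T^-2].
F (force) has dimensions [L M T^-2].

Left side: [I]
Right side: [I^2 M^-1 T^2]

The two sides have different dimensions, so the equation is NOT dimensionally consistent.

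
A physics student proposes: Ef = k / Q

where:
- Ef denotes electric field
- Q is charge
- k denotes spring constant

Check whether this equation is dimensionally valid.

No

Ef (electric field) has dimensions [I^-1 L M T^-3].
Q (charge) has dimensions [I T].
k (spring constant) has dimensions [M T^-2].

Left side: [I^-1 L M T^-3]
Right side: [I^-1 M T^-3]

The two sides have different dimensions, so the equation is NOT dimensionally consistent.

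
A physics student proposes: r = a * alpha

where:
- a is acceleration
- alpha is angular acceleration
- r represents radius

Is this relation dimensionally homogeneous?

No

a (acceleration) has dimensions [L T^-2].
alpha (angular acceleration) has dimensions [T^-2].
r (radius) has dimensions [L].

Left side: [L]
Right side: [L T^-4]

The two sides have different dimensions, so the equation is NOT dimensionally consistent.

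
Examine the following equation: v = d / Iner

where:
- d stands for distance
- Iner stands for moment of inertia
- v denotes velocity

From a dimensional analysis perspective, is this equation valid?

No

d (distance) has dimensions [L].
Iner (moment of inertia) has dimensions [L^2 M].
v (velocity) has dimensions [L T^-1].

Left side: [L T^-1]
Right side: [L^-1 M^-1]

The two sides have different dimensions, so the equation is NOT dimensionally consistent.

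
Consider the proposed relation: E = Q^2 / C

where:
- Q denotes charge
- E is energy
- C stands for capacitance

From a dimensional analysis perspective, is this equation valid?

Yes

Q (charge) has dimensions [I T].
E (energy) has dimensions [L^2 M T^-2].
C (capacitance) has dimensions [I^2 L^-2 M^-1 T^4].

Left side: [L^2 M T^-2]
Right side: [L^2 M T^-2]

Both sides have the same dimensions, so the equation is dimensionally consistent.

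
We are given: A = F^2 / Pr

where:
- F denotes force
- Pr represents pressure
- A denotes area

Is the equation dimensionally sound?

No

F (force) has dimensions [L M T^-2].
Pr (pressure) has dimensions [L^-1 M T^-2].
A (area) has dimensions [L^2].

Left side: [L^2]
Right side: [L^3 M T^-2]

The two sides have different dimensions, so the equation is NOT dimensionally consistent.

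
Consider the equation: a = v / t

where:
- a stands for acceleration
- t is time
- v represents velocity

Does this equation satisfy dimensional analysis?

Yes

a (acceleration) has dimensions [L T^-2].
t (time) has dimensions [T].
v (velocity) has dimensions [L T^-1].

Left side: [L T^-2]
Right side: [L T^-2]

Both sides have the same dimensions, so the equation is dimensionally consistent.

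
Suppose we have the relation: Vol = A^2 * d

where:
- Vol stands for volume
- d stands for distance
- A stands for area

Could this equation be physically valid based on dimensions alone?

No

Vol (volume) has dimensions [L^3].
d (distance) has dimensions [L].
A (area) has dimensions [L^2].

Left side: [L^3]
Right side: [L^5]

The two sides have different dimensions, so the equation is NOT dimensionally consistent.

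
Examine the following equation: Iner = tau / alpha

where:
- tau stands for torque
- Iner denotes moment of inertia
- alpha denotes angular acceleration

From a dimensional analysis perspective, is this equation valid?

Yes

tau (torque) has dimensions [L^2 M T^-2].
Iner (moment of inertia) has dimensions [L^2 M].
alpha (angular acceleration) has dimensions [T^-2].

Left side: [L^2 M]
Right side: [L^2 M]

Both sides have the same dimensions, so the equation is dimensionally consistent.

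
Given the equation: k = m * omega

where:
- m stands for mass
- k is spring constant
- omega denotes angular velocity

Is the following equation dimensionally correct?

No

m (mass) has dimensions [M].
k (spring constant) has dimensions [M T^-2].
omega (angular velocity) has dimensions [T^-1].

Left side: [M T^-2]
Right side: [M T^-1]

The two sides have different dimensions, so the equation is NOT dimensionally consistent.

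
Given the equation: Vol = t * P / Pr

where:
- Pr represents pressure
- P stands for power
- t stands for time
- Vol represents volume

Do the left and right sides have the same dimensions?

Yes

Pr (pressure) has dimensions [L^-1 M T^-2].
P (power) has dimensions [L^2 M T^-3].
t (time) has dimensions [T].
Vol (volume) has dimensions [L^3].

Left side: [L^3]
Right side: [L^3]

Both sides have the same dimensions, so the equation is dimensionally consistent.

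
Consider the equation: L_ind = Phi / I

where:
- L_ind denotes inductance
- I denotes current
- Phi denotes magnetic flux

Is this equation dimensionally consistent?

Yes

L_ind (inductance) has dimensions [I^-2 L^2 M T^-2].
I (current) has dimensions [I].
Phi (magnetic flux) has dimensions [I^-1 L^2 M T^-2].

Left side: [I^-2 L^2 M T^-2]
Right side: [I^-2 L^2 M T^-2]

Both sides have the same dimensions, so the equation is dimensionally consistent.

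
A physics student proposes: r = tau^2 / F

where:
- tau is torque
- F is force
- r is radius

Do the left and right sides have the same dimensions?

No

tau (torque) has dimensions [L^2 M T^-2].
F (force) has dimensions [L M T^-2].
r (radius) has dimensions [L].

Left side: [L]
Right side: [L^3 M T^-2]

The two sides have different dimensions, so the equation is NOT dimensionally consistent.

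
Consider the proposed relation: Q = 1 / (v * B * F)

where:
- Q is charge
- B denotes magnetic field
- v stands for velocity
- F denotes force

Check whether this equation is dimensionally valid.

No

Q (charge) has dimensions [I T].
B (magnetic field) has dimensions [I^-1 M T^-2].
v (velocity) has dimensions [L T^-1].
F (force) has dimensions [L M T^-2].

Left side: [I T]
Right side: [I L^-2 M^-2 T^5]

The two sides have different dimensions, so the equation is NOT dimensionally consistent.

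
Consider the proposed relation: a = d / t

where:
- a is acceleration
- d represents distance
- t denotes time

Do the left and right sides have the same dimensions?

No

a (acceleration) has dimensions [L T^-2].
d (distance) has dimensions [L].
t (time) has dimensions [T].

Left side: [L T^-2]
Right side: [L T^-1]

The two sides have different dimensions, so the equation is NOT dimensionally consistent.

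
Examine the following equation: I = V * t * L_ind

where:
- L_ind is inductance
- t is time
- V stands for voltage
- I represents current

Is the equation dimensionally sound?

No

L_ind (inductance) has dimensions [I^-2 L^2 M T^-2].
t (time) has dimensions [T].
V (voltage) has dimensions [I^-1 L^2 M T^-3].
I (current) has dimensions [I].

Left side: [I]
Right side: [I^-3 L^4 M^2 T^-4]

The two sides have different dimensions, so the equation is NOT dimensionally consistent.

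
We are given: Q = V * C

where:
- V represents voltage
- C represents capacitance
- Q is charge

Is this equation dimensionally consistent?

Yes

V (voltage) has dimensions [I^-1 L^2 M T^-3].
C (capacitance) has dimensions [I^2 L^-2 M^-1 T^4].
Q (charge) has dimensions [I T].

Left side: [I T]
Right side: [I T]

Both sides have the same dimensions, so the equation is dimensionally consistent.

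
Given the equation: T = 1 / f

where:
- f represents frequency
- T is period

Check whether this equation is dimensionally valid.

Yes

f (frequency) has dimensions [T^-1].
T (period) has dimensions [T].

Left side: [T]
Right side: [T]

Both sides have the same dimensions, so the equation is dimensionally consistent.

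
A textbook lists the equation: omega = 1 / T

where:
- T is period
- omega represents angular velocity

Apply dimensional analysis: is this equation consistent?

Yes

T (period) has dimensions [T].
omega (angular velocity) has dimensions [T^-1].

Left side: [T^-1]
Right side: [T^-1]

Both sides have the same dimensions, so the equation is dimensionally consistent.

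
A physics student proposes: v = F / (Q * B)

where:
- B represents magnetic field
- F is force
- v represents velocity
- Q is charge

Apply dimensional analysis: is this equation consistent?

Yes

B (magnetic field) has dimensions [I^-1 M T^-2].
F (force) has dimensions [L M T^-2].
v (velocity) has dimensions [L T^-1].
Q (charge) has dimensions [I T].

Left side: [L T^-1]
Right side: [L T^-1]

Both sides have the same dimensions, so the equation is dimensionally consistent.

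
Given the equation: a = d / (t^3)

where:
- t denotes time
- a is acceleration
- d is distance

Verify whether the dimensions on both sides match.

No

t (time) has dimensions [T].
a (acceleration) has dimensions [L T^-2].
d (distance) has dimensions [L].

Left side: [L T^-2]
Right side: [L T^-3]

The two sides have different dimensions, so the equation is NOT dimensionally consistent.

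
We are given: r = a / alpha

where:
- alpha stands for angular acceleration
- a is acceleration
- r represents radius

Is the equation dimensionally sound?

Yes

alpha (angular acceleration) has dimensions [T^-2].
a (acceleration) has dimensions [L T^-2].
r (radius) has dimensions [L].

Left side: [L]
Right side: [L]

Both sides have the same dimensions, so the equation is dimensionally consistent.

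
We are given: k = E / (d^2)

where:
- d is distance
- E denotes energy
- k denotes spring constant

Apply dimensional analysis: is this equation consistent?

Yes

d (distance) has dimensions [L].
E (energy) has dimensions [L^2 M T^-2].
k (spring constant) has dimensions [M T^-2].

Left side: [M T^-2]
Right side: [M T^-2]

Both sides have the same dimensions, so the equation is dimensionally consistent.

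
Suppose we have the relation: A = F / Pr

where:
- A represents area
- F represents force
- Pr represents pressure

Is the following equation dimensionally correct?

Yes

A (area) has dimensions [L^2].
F (force) has dimensions [L M T^-2].
Pr (pressure) has dimensions [L^-1 M T^-2].

Left side: [L^2]
Right side: [L^2]

Both sides have the same dimensions, so the equation is dimensionally consistent.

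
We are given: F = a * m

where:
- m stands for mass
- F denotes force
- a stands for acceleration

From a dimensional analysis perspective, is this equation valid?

Yes

m (mass) has dimensions [M].
F (force) has dimensions [L M T^-2].
a (acceleration) has dimensions [L T^-2].

Left side: [L M T^-2]
Right side: [L M T^-2]

Both sides have the same dimensions, so the equation is dimensionally consistent.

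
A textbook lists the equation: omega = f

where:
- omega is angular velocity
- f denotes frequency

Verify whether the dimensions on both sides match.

Yes

omega (angular velocity) has dimensions [T^-1].
f (frequency) has dimensions [T^-1].

Left side: [T^-1]
Right side: [T^-1]

Both sides have the same dimensions, so the equation is dimensionally consistent.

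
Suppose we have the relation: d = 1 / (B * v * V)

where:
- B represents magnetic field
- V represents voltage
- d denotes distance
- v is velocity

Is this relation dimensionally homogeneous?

No

B (magnetic field) has dimensions [I^-1 M T^-2].
V (voltage) has dimensions [I^-1 L^2 M T^-3].
d (distance) has dimensions [L].
v (velocity) has dimensions [L T^-1].

Left side: [L]
Right side: [I^2 L^-3 M^-2 T^6]

The two sides have different dimensions, so the equation is NOT dimensionally consistent.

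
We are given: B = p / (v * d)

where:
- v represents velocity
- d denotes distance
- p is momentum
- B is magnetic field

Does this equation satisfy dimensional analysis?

No

v (velocity) has dimensions [L T^-1].
d (distance) has dimensions [L].
p (momentum) has dimensions [L M T^-1].
B (magnetic field) has dimensions [I^-1 M T^-2].

Left side: [I^-1 M T^-2]
Right side: [L^-1 M]

The two sides have different dimensions, so the equation is NOT dimensionally consistent.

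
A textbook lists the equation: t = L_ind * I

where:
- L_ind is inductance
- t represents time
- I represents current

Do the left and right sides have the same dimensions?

No

L_ind (inductance) has dimensions [I^-2 L^2 M T^-2].
t (time) has dimensions [T].
I (current) has dimensions [I].

Left side: [T]
Right side: [I^-1 L^2 M T^-2]

The two sides have different dimensions, so the equation is NOT dimensionally consistent.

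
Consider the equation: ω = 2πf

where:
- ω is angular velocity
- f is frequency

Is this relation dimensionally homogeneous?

Yes

ω (angular velocity) has dimensions [T^-1].
f (frequency) has dimensions [T^-1].

Left side: [T^-1]
Right side: [T^-1]

Both sides have the same dimensions, so the equation is dimensionally consistent.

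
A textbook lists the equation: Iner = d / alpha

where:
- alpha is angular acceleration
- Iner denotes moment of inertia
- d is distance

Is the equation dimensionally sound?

No

alpha (angular acceleration) has dimensions [T^-2].
Iner (moment of inertia) has dimensions [L^2 M].
d (distance) has dimensions [L].

Left side: [L^2 M]
Right side: [L T^2]

The two sides have different dimensions, so the equation is NOT dimensionally consistent.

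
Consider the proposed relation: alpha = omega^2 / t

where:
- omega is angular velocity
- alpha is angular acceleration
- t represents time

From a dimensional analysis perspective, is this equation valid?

No

omega (angular velocity) has dimensions [T^-1].
alpha (angular acceleration) has dimensions [T^-2].
t (time) has dimensions [T].

Left side: [T^-2]
Right side: [T^-3]

The two sides have different dimensions, so the equation is NOT dimensionally consistent.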